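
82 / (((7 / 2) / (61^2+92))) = 89333.14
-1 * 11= -11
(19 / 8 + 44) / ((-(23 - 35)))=371 / 96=3.86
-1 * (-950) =950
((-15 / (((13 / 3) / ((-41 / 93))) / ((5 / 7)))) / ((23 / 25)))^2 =5909765625 / 4209803689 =1.40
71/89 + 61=61.80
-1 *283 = -283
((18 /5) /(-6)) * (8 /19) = -24 /95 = -0.25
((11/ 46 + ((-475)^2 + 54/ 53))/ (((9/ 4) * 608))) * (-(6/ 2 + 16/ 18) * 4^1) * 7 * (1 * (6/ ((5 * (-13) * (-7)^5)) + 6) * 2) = -215510.66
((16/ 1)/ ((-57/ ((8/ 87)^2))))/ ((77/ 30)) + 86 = 952306202/ 11073447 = 86.00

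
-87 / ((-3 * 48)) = 29 / 48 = 0.60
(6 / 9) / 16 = 1 / 24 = 0.04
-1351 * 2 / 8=-1351 / 4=-337.75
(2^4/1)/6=8/3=2.67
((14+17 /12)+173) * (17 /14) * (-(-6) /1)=5491 /4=1372.75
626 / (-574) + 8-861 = -245124 / 287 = -854.09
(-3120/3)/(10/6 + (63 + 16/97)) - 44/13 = -2382212/122629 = -19.43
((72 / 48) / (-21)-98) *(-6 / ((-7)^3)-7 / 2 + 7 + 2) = -541.11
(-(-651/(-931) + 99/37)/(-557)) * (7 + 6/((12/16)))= 249120/2740997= 0.09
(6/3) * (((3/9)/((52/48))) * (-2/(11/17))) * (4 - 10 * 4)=9792/143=68.48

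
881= 881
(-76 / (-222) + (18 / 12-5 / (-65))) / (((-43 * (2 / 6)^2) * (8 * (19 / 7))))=-116319 / 6287632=-0.02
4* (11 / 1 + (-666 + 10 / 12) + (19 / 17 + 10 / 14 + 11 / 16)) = -3722209 / 1428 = -2606.59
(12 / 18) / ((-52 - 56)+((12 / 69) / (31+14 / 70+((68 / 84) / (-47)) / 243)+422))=860547553 / 405325092693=0.00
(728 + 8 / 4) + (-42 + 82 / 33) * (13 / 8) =665.79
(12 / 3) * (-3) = -12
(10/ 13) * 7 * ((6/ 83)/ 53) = 420/ 57187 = 0.01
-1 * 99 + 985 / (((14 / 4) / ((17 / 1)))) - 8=32741 / 7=4677.29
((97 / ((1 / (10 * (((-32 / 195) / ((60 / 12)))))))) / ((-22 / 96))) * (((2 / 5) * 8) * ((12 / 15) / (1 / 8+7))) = 50855936 / 1018875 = 49.91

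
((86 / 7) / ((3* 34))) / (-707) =-43 / 252399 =-0.00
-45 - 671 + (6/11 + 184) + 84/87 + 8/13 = -2197386/4147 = -529.87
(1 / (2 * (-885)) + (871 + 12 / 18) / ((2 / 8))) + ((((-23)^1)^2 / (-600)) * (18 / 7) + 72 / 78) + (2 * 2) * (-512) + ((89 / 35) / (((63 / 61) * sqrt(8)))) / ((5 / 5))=5429 * sqrt(2) / 8820 + 771698201 / 536900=1438.19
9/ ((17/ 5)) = 45/ 17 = 2.65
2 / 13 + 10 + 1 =145 / 13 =11.15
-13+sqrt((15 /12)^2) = -47 /4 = -11.75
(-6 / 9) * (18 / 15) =-4 / 5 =-0.80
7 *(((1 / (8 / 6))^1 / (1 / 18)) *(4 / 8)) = 47.25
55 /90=11 /18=0.61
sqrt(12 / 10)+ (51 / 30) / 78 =17 / 780+ sqrt(30) / 5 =1.12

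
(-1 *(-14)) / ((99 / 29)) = 406 / 99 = 4.10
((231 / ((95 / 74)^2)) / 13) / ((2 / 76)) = 409.70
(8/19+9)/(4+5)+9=1718/171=10.05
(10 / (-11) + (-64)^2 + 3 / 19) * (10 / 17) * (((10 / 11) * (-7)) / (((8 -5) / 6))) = -1198269800 / 39083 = -30659.62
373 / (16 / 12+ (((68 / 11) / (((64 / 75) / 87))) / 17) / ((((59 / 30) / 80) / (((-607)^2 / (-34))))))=-12345927 / 540929143993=-0.00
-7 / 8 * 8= -7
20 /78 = 10 /39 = 0.26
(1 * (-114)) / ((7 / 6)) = -684 / 7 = -97.71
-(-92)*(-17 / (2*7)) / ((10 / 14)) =-782 / 5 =-156.40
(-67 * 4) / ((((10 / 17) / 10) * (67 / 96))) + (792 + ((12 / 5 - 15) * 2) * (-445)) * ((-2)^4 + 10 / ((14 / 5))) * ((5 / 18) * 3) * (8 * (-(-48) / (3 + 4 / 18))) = 163302144 / 7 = 23328877.71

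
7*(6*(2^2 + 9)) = 546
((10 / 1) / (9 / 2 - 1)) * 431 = 8620 / 7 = 1231.43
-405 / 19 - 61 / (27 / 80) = -103655 / 513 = -202.06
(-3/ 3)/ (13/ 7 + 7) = -7/ 62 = -0.11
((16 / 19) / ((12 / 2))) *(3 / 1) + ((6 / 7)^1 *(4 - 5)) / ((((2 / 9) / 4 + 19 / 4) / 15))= -51872 / 23009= -2.25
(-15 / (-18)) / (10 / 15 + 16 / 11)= 11 / 28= 0.39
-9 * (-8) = 72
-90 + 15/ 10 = -177/ 2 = -88.50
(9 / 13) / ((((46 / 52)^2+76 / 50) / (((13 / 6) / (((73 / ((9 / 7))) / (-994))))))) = -10799100 / 946883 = -11.40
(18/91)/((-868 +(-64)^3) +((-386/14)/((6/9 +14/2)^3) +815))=-0.00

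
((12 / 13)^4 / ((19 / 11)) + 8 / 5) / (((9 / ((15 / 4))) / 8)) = 6.73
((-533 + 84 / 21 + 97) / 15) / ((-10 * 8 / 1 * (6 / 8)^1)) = 12 / 25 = 0.48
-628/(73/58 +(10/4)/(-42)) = -1529808/2921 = -523.73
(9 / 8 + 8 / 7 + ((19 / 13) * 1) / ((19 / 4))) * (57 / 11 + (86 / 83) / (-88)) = 13.32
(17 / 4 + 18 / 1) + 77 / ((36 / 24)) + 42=1387 / 12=115.58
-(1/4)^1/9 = -1/36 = -0.03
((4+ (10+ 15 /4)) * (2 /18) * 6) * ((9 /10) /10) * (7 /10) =1491 /2000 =0.75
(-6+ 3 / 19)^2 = 12321 / 361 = 34.13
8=8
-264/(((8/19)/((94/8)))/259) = -7632471/4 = -1908117.75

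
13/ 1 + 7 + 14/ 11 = 234/ 11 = 21.27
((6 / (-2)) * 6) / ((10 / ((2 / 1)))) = -3.60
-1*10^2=-100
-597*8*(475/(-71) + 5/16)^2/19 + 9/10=-156668932449/15324640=-10223.34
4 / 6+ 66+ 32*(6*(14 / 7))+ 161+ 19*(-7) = 1436 / 3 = 478.67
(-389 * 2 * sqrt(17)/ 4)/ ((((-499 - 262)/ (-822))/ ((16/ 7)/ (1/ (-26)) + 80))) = -17819.51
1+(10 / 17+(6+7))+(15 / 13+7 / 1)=5026 / 221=22.74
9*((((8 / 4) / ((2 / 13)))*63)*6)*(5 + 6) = 486486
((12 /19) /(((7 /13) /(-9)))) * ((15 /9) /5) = -468 /133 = -3.52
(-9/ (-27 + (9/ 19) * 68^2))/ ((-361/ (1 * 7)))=7/ 86773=0.00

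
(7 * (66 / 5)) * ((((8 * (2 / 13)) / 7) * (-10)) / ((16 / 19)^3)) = -226347 / 832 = -272.05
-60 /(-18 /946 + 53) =-1419 /1253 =-1.13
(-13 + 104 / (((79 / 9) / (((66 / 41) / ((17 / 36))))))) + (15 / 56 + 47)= 230206313 / 3083528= 74.66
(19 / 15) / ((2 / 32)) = 304 / 15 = 20.27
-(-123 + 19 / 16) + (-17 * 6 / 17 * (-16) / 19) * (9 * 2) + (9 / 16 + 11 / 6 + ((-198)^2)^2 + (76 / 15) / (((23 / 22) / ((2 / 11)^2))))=1536953831.32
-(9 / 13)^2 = -81 / 169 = -0.48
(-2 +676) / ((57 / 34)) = 22916 / 57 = 402.04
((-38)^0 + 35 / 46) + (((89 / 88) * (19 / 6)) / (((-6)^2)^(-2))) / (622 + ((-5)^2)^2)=3211299 / 630982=5.09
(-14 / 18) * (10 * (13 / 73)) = -1.39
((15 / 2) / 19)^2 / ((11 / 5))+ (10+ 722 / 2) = 371.07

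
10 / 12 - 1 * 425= -2545 / 6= -424.17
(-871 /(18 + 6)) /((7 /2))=-871 /84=-10.37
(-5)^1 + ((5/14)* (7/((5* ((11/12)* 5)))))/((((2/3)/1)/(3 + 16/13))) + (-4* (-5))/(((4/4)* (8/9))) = 473/26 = 18.19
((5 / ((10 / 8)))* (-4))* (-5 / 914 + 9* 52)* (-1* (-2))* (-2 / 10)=6843952 / 2285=2995.16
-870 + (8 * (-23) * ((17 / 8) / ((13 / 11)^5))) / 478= -154468877921 / 177478054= -870.35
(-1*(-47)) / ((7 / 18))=846 / 7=120.86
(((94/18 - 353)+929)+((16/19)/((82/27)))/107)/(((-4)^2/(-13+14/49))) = -38805912343/84019824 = -461.87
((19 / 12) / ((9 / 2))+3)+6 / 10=1067 / 270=3.95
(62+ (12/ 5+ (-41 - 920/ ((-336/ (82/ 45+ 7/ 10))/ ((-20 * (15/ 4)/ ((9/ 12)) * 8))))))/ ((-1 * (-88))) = -5198887/ 83160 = -62.52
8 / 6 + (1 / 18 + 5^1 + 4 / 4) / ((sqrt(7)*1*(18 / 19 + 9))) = 2071*sqrt(7) / 23814 + 4 / 3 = 1.56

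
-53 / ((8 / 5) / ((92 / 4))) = -6095 / 8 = -761.88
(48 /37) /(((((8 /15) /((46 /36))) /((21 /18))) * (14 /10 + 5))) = 0.57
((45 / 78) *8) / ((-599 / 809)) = -48540 / 7787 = -6.23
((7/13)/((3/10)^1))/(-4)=-35/78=-0.45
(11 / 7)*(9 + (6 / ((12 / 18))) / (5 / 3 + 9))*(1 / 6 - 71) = -70125 / 64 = -1095.70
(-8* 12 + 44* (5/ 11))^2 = 5776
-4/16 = -1/4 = -0.25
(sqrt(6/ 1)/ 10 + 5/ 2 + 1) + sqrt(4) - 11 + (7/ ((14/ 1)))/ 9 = -49/ 9 + sqrt(6)/ 10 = -5.20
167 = 167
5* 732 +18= 3678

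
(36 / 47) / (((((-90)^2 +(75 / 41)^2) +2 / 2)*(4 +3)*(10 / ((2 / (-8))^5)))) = -15129 / 11474177469440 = -0.00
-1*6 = -6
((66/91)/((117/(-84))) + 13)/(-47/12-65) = -25308/139763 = -0.18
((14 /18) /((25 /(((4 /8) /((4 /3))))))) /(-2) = -7 /1200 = -0.01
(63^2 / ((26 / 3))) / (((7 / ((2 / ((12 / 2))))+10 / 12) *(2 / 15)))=535815 / 3406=157.32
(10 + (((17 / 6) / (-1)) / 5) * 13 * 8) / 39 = -1.25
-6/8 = -3/4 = -0.75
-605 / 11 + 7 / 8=-433 / 8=-54.12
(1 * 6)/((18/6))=2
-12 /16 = -0.75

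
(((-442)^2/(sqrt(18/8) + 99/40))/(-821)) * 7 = -54701920/130539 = -419.05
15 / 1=15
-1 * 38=-38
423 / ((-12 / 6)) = -423 / 2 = -211.50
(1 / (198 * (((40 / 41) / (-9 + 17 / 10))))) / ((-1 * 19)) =2993 / 1504800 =0.00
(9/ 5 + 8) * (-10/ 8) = -49/ 4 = -12.25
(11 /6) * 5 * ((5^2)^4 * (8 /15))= 17187500 /9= 1909722.22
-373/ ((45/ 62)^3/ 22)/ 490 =-977859784/ 22325625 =-43.80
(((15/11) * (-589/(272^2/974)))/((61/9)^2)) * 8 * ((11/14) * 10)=-1742571225/120441328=-14.47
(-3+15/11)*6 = -108/11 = -9.82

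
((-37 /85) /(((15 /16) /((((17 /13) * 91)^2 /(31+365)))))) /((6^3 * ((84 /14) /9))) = -30821 /267300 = -0.12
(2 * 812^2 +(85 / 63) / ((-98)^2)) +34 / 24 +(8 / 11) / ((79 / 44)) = 31516098607043 / 23899554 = 1318689.82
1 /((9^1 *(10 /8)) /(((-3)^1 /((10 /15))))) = -2 /5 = -0.40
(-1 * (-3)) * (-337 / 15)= -337 / 5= -67.40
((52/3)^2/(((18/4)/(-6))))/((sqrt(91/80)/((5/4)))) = -4160 * sqrt(455)/189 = -469.50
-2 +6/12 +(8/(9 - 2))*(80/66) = -53/462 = -0.11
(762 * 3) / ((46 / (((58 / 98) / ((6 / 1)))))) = 4.90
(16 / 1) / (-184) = -2 / 23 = -0.09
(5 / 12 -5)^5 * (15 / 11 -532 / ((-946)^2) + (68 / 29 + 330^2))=-20409319806390625 / 92657088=-220267226.68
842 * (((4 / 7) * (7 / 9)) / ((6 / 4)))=6736 / 27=249.48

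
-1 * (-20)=20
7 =7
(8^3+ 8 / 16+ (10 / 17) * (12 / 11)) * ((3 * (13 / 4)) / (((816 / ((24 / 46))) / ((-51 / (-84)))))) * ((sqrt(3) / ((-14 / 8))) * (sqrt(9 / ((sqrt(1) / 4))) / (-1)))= 22454055 * sqrt(3) / 3371984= 11.53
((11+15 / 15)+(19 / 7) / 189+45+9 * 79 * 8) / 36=3800327 / 23814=159.58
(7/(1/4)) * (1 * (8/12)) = 56/3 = 18.67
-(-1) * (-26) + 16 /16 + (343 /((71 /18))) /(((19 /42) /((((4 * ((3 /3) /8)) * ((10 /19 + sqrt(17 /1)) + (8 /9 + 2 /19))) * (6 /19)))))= 10298635 /486989 + 777924 * sqrt(17) /25631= 146.29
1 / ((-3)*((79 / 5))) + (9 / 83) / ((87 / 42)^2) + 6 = 99328919 / 16543311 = 6.00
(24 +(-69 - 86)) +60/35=-905/7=-129.29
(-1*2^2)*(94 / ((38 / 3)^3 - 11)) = -10152 / 54575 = -0.19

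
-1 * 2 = -2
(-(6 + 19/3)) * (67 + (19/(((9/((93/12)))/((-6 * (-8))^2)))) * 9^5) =-82358713327/3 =-27452904442.33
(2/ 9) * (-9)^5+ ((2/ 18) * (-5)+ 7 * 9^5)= 3601984/ 9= 400220.44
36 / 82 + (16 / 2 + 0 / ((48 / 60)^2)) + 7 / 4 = 1671 / 164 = 10.19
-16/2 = -8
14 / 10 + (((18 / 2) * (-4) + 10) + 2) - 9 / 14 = -1627 / 70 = -23.24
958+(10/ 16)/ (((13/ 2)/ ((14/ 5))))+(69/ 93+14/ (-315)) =34781723/ 36270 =958.97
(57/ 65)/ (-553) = -57/ 35945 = -0.00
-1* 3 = -3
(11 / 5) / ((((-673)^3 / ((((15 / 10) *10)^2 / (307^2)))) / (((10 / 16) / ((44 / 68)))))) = -3825 / 229832759048264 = -0.00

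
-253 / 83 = -3.05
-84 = -84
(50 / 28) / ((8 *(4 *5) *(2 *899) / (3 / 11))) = 15 / 8860544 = 0.00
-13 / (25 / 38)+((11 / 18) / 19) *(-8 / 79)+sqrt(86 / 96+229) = -6674546 / 337725+sqrt(33105) / 12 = -4.60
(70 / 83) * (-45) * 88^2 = -24393600 / 83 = -293898.80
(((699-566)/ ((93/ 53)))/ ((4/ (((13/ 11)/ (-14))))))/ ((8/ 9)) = -39273/ 21824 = -1.80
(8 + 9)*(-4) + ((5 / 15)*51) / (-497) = -33813 / 497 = -68.03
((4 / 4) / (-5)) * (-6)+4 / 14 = 52 / 35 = 1.49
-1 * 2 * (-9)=18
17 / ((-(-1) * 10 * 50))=17 / 500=0.03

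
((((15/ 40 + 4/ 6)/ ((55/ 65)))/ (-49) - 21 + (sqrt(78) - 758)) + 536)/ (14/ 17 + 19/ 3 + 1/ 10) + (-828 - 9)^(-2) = -187206534101789/ 5590089453564 + 510 * sqrt(78)/ 3701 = -32.27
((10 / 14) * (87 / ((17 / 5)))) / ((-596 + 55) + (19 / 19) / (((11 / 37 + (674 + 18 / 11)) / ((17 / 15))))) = -8975300625 / 265663948564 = -0.03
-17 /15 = -1.13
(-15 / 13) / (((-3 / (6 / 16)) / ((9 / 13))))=135 / 1352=0.10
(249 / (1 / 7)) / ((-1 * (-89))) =19.58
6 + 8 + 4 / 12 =43 / 3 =14.33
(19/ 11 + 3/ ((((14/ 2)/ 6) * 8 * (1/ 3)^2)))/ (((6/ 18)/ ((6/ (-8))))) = -10.40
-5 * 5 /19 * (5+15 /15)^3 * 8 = -43200 /19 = -2273.68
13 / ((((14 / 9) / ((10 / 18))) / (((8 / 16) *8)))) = 130 / 7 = 18.57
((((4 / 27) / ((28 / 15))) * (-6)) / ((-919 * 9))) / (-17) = -10 / 2952747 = -0.00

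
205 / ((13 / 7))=1435 / 13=110.38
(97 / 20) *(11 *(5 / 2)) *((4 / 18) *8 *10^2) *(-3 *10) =-2134000 / 3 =-711333.33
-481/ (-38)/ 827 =481/ 31426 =0.02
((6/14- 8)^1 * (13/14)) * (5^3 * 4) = -3515.31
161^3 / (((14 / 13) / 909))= 3522547255.50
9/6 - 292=-581/2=-290.50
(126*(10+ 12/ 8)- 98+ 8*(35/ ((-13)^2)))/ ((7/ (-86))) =-2808502/ 169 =-16618.36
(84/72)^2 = 49/36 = 1.36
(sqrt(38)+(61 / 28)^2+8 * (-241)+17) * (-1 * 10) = 7472515 / 392- 10 * sqrt(38) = 19000.89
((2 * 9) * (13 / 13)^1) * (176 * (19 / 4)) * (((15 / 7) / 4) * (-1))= -56430 / 7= -8061.43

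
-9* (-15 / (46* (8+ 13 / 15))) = 2025 / 6118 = 0.33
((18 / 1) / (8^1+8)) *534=2403 / 4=600.75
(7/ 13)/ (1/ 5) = 35/ 13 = 2.69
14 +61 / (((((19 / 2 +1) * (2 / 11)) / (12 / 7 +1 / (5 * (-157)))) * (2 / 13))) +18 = 387.78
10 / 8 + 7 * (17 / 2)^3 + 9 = 34473 / 8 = 4309.12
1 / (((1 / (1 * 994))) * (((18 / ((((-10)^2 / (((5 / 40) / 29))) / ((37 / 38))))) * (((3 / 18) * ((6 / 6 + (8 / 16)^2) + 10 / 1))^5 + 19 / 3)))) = 14357469593600 / 321979587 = 44591.24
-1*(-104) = 104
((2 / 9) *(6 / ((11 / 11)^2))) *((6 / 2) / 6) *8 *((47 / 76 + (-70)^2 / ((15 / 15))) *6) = 2979576 / 19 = 156819.79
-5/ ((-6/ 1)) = 5/ 6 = 0.83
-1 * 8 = -8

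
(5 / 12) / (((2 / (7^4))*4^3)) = 12005 / 1536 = 7.82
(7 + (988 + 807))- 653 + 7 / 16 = 1149.44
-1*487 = -487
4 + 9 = 13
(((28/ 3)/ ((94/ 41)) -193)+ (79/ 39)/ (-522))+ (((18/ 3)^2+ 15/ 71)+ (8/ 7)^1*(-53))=-101429947981/ 475542522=-213.29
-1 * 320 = -320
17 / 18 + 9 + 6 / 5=1003 / 90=11.14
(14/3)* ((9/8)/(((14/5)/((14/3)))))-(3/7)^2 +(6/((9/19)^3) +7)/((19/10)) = 37973183/904932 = 41.96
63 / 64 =0.98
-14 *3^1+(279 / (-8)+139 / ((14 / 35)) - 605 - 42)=-3011 / 8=-376.38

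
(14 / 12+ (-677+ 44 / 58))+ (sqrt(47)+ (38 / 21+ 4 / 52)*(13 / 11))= -3004927 / 4466+ sqrt(47)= -665.99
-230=-230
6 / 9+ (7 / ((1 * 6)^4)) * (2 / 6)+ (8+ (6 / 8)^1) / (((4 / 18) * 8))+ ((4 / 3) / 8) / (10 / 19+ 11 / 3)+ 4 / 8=22785107 / 3716928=6.13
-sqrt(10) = -3.16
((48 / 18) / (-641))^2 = 64 / 3697929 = 0.00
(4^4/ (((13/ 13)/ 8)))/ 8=256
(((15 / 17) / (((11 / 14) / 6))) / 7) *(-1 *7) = -1260 / 187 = -6.74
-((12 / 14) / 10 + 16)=-563 / 35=-16.09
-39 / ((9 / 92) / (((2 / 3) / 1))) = -2392 / 9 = -265.78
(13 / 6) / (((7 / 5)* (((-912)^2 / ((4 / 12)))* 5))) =0.00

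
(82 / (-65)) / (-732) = 41 / 23790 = 0.00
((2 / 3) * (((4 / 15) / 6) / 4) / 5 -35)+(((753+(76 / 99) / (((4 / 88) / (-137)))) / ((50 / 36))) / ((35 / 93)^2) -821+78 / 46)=-167140927426 / 19018125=-8788.51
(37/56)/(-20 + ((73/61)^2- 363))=-137677/79509584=-0.00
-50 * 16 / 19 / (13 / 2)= -1600 / 247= -6.48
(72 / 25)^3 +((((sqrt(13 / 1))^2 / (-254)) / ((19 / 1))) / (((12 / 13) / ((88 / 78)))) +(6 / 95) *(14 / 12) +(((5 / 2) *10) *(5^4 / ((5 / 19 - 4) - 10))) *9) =-201004550879047 / 19681031250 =-10213.11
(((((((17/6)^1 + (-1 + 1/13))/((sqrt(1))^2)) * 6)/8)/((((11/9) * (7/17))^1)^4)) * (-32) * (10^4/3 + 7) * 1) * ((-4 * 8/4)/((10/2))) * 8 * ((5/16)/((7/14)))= 793412598417696/41544503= 19097896.02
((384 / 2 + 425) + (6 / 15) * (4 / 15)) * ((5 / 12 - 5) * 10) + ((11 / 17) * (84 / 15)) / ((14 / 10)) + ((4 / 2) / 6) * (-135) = -28326.47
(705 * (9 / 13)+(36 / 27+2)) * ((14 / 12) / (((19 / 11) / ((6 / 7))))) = 210815 / 741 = 284.50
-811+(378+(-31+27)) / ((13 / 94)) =24613 / 13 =1893.31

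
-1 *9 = -9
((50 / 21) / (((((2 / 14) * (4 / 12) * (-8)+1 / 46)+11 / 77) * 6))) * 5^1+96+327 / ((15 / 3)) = 477239 / 3135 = 152.23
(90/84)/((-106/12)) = -45/371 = -0.12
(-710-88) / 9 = -266 / 3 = -88.67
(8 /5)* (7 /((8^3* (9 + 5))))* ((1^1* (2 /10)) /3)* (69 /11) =23 /35200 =0.00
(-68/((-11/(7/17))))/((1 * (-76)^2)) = 0.00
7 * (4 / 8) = 7 / 2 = 3.50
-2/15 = -0.13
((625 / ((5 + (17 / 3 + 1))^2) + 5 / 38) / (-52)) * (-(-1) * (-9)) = 79155 / 96824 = 0.82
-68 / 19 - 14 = -334 / 19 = -17.58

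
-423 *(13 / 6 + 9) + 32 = -9383 / 2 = -4691.50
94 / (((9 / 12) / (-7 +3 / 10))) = -12596 / 15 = -839.73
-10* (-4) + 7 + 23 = 70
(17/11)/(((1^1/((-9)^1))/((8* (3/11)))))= -3672/121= -30.35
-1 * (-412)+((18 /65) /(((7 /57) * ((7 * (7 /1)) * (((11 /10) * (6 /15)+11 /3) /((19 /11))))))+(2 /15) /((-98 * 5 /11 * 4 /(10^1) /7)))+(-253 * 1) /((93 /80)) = 341286745003 /1756199445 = 194.33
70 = 70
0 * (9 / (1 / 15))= 0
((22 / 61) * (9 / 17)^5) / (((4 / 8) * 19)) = 2598156 / 1645614263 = 0.00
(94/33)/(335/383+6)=36002/86889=0.41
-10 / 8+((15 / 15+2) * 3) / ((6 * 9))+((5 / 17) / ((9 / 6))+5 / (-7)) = -2287 / 1428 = -1.60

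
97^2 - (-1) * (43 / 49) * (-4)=460869 / 49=9405.49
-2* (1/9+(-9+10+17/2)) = -173/9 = -19.22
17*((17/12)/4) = 289/48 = 6.02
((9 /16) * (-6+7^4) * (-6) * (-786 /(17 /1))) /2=25413345 /136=186862.83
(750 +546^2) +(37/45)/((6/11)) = 80694227/270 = 298867.51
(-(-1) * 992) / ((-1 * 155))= -32 / 5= -6.40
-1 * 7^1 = -7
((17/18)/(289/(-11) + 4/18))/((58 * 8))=-187/2393312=-0.00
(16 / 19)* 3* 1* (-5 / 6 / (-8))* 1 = 5 / 19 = 0.26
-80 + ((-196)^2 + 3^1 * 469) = 39743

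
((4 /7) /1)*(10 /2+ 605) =2440 /7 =348.57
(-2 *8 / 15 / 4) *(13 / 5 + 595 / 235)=-1608 / 1175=-1.37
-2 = -2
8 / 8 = 1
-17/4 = -4.25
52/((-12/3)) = -13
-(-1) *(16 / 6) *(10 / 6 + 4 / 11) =536 / 99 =5.41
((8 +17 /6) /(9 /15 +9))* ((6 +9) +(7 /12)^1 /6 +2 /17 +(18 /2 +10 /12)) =9964175 /352512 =28.27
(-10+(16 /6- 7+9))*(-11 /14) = 4.19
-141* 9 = -1269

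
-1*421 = -421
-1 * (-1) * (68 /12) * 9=51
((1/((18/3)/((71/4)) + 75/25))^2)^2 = 25411681/3154956561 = 0.01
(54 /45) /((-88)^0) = 6 /5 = 1.20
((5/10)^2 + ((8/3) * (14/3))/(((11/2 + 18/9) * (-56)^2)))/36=0.01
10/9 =1.11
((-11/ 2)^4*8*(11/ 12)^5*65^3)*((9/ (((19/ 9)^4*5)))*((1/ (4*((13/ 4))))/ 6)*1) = 806948648552475/ 533794816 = 1511720.65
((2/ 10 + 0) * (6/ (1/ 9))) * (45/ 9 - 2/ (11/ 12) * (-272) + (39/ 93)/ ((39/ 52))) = 11030238/ 1705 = 6469.35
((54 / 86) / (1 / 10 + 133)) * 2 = 540 / 57233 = 0.01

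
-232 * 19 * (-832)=3667456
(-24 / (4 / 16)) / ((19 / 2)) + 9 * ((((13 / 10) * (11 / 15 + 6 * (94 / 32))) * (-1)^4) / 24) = -70259 / 60800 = -1.16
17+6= 23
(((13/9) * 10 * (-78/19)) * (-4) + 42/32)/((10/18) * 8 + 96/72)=652551/15808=41.28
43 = 43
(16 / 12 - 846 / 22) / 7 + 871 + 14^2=35036 / 33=1061.70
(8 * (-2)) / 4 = -4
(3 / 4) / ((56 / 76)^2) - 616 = -614.62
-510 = -510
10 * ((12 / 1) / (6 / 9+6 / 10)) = 1800 / 19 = 94.74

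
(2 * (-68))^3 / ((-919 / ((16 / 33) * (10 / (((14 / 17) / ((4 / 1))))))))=13684080640 / 212289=64459.68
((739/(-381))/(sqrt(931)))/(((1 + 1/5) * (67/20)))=-36950 * sqrt(19)/10185273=-0.02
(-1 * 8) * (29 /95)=-232 /95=-2.44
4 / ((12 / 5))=5 / 3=1.67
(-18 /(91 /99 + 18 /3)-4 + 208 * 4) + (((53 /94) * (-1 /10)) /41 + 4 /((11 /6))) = 48065605273 /58079780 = 827.58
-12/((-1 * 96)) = 1/8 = 0.12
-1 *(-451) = 451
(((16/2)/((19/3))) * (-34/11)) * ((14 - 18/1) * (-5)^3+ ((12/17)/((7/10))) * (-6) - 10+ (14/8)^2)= -2781813/1463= -1901.44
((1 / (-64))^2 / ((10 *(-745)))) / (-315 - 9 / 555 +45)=37 / 304865157120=0.00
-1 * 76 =-76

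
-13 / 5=-2.60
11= 11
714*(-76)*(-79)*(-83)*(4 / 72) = -59301508 / 3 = -19767169.33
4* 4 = 16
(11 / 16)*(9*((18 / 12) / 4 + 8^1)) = 6633 / 128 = 51.82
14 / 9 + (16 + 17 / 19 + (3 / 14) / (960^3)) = 18.45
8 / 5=1.60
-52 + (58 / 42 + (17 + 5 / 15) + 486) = 3169 / 7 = 452.71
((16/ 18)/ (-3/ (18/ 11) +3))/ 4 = 4/ 21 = 0.19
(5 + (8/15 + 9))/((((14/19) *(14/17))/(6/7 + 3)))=316863/3430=92.38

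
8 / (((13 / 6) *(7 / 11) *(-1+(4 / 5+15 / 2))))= 5280 / 6643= 0.79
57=57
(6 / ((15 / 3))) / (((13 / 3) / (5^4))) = 2250 / 13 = 173.08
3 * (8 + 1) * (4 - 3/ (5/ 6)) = 54/ 5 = 10.80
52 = 52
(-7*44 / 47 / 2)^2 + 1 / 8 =191937 / 17672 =10.86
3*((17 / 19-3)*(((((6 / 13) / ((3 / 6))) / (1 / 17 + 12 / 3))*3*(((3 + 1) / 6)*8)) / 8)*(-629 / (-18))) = -1710880 / 17043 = -100.39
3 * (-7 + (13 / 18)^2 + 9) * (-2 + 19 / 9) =817 / 972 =0.84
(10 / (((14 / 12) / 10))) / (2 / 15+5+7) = 4500 / 637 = 7.06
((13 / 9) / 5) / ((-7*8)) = -13 / 2520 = -0.01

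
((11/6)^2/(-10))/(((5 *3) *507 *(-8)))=121/21902400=0.00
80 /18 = 40 /9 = 4.44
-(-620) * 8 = 4960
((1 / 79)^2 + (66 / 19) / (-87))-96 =-330260687 / 3438791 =-96.04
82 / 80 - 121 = -4799 / 40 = -119.98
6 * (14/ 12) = 7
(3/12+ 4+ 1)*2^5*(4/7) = 96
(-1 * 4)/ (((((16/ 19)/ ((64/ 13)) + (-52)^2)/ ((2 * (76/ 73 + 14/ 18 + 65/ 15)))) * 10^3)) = -307192/ 16878083625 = -0.00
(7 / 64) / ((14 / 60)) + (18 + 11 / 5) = 3307 / 160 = 20.67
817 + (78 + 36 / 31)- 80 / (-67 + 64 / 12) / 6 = 1028145 / 1147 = 896.38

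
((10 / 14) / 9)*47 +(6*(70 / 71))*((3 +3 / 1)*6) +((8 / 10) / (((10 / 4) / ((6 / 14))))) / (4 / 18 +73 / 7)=16260051043 / 75034575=216.70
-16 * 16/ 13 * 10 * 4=-787.69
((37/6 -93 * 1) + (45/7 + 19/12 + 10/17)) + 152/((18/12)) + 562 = 835523/1428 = 585.10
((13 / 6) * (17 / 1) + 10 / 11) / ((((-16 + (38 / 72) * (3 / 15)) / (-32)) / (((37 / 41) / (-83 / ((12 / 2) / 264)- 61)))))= -1882560 / 101934569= -0.02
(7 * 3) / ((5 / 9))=189 / 5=37.80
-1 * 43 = -43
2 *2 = 4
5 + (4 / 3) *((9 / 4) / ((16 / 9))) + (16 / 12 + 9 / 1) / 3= 10.13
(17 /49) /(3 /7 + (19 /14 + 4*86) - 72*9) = -34 /29617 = -0.00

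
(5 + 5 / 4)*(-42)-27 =-579 / 2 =-289.50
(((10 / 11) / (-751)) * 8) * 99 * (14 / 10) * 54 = -54432 / 751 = -72.48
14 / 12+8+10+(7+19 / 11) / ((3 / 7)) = 2609 / 66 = 39.53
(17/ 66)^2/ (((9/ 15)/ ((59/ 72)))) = 85255/ 940896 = 0.09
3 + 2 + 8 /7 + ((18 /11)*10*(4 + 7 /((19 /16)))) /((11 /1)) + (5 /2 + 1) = 784125 /32186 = 24.36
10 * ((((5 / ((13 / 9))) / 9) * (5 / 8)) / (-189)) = -0.01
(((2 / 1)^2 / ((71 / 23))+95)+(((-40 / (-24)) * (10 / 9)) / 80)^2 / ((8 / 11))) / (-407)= -2551916101 / 10785747456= -0.24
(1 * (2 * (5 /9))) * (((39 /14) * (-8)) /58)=-260 /609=-0.43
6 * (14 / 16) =21 / 4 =5.25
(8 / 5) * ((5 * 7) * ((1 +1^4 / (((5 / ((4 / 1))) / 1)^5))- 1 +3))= 582344 / 3125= 186.35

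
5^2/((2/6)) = 75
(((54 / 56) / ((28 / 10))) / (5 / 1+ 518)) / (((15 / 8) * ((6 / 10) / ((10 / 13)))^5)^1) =312500000 / 256908394197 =0.00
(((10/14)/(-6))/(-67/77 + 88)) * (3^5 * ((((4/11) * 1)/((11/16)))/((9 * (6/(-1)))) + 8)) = -195780/73799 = -2.65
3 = 3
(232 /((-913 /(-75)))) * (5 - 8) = -57.17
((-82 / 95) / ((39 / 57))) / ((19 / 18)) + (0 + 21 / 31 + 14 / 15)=9547 / 22971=0.42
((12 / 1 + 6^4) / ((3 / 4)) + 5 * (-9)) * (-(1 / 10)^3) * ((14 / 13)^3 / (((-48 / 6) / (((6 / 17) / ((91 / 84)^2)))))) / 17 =62937756 / 13412959625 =0.00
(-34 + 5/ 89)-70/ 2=-6136/ 89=-68.94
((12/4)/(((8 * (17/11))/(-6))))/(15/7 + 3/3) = -63/136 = -0.46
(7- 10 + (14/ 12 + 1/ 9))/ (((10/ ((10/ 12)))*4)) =-31/ 864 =-0.04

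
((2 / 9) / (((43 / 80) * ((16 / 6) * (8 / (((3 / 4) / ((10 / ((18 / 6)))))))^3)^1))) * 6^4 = 19683 / 4403200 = 0.00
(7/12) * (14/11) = 49/66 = 0.74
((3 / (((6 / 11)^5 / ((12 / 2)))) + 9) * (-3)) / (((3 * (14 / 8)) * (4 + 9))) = -164939 / 9828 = -16.78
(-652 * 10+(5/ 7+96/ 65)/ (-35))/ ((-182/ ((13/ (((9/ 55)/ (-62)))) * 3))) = -35406710977/ 66885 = -529366.99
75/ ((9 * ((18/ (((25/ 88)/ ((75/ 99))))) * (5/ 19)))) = 95/ 144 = 0.66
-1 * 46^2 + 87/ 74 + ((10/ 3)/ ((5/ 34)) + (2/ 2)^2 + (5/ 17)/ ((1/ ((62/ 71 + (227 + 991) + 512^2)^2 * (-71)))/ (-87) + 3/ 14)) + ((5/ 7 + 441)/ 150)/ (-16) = -1439587531069304051321923/ 688808027027272198200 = -2089.97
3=3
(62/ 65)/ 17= 62/ 1105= 0.06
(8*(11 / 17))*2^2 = 352 / 17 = 20.71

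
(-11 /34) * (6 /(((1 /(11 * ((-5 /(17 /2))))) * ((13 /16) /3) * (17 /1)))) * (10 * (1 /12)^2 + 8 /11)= 138820 /63869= 2.17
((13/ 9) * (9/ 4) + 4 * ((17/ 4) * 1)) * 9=729/ 4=182.25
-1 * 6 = -6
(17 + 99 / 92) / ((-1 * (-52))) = 1663 / 4784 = 0.35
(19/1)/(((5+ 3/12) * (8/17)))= 323/42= 7.69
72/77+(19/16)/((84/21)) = 6071/4928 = 1.23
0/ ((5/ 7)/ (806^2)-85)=0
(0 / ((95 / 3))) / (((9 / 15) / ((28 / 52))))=0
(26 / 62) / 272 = 13 / 8432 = 0.00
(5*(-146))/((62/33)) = -12045/31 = -388.55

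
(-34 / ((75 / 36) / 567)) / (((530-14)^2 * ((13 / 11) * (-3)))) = 11781 / 1201850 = 0.01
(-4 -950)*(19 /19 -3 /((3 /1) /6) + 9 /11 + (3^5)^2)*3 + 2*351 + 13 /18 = -33459142249 /198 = -168985566.91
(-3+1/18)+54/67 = -2579/1206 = -2.14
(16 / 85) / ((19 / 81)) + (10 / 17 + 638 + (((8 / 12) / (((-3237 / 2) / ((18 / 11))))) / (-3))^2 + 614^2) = 773242976520590404 / 2047591395135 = 377635.39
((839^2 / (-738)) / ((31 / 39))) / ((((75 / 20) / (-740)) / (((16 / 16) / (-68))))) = -677172002 / 194463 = -3482.27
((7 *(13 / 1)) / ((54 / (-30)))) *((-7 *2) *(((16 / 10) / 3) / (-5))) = -10192 / 135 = -75.50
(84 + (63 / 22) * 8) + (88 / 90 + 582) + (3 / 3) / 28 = 9562327 / 13860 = 689.92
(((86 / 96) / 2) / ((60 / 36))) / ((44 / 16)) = 43 / 440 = 0.10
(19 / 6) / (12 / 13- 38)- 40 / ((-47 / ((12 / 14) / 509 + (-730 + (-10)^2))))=-259706407987 / 484297212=-536.25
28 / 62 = 14 / 31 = 0.45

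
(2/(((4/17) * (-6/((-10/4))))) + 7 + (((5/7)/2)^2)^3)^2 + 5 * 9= 79685245563734281/510245211377664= 156.17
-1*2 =-2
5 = 5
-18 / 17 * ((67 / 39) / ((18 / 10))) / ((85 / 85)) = -670 / 663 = -1.01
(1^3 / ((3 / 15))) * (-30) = -150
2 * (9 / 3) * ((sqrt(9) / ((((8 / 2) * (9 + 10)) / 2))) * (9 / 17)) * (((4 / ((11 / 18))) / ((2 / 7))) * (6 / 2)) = 61236 / 3553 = 17.24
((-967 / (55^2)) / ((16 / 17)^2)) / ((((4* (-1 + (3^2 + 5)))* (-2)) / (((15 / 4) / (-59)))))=-838389 / 3801374720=-0.00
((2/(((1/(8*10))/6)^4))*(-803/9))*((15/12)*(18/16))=-13320806400000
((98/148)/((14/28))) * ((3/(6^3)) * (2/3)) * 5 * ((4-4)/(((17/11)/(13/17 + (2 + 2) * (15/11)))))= 0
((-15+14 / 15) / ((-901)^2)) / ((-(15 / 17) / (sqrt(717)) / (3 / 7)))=211 * sqrt(717) / 25070325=0.00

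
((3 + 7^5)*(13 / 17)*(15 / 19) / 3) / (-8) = -546325 / 1292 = -422.85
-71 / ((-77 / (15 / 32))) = 1065 / 2464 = 0.43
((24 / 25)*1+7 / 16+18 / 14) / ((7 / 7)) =7513 / 2800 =2.68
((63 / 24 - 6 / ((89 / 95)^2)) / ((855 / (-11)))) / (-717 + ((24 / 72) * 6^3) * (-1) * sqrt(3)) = -77952479 / 1000390932840 + 326161 * sqrt(3) / 41682955535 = -0.00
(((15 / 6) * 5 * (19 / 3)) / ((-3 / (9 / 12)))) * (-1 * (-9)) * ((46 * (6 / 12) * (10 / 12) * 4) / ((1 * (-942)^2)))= -0.02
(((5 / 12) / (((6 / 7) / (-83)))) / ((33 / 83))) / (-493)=241115 / 1171368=0.21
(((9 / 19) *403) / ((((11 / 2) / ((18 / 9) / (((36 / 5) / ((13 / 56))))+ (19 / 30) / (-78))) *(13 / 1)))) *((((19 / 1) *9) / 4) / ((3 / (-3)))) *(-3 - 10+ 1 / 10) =82.99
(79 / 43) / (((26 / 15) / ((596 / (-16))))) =-176565 / 4472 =-39.48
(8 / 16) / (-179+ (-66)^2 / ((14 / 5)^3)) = 0.03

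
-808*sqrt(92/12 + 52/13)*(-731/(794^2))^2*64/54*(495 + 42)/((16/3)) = -9660712519*sqrt(105)/223565371929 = -0.44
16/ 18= 8/ 9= 0.89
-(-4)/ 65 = 4/ 65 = 0.06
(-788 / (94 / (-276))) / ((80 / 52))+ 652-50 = 494888 / 235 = 2105.91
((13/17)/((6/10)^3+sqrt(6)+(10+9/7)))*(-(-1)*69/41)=232323000/1982152093 - 686765625*sqrt(6)/67393171162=0.09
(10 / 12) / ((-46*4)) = -5 / 1104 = -0.00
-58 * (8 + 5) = -754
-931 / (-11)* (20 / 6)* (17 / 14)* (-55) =-56525 / 3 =-18841.67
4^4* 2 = 512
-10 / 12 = -5 / 6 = -0.83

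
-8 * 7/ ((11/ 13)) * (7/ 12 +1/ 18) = -4186/ 99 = -42.28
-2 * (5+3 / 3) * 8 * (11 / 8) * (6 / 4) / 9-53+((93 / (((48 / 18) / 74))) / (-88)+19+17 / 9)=-264331 / 3168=-83.44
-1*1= -1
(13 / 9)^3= 2197 / 729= 3.01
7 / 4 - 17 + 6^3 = 803 / 4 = 200.75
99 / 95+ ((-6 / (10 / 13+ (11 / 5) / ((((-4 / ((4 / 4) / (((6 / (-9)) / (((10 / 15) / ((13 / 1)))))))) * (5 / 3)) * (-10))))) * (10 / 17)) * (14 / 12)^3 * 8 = -8321129851 / 144870345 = -57.44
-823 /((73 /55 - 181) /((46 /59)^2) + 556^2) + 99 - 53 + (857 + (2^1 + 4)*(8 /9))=48971987325665 /53914272657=908.33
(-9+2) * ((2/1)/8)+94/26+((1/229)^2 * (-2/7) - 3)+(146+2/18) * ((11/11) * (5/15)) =24516636661/515390148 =47.57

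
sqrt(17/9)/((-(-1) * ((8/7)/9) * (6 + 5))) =21 * sqrt(17)/88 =0.98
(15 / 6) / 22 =5 / 44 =0.11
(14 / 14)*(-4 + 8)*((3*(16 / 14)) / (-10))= -48 / 35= -1.37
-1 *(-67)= 67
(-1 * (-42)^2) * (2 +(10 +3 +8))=-40572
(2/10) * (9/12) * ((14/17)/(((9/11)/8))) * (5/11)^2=140/561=0.25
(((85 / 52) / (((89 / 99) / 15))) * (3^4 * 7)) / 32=71569575 / 148096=483.26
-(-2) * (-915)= -1830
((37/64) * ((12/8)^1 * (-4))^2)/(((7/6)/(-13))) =-12987/56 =-231.91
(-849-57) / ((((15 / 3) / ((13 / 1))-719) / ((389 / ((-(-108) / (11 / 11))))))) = 763607 / 168156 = 4.54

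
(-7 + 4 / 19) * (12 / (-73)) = 1548 / 1387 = 1.12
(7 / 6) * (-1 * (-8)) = 28 / 3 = 9.33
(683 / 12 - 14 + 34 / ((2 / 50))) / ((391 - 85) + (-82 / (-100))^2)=6696875 / 2300043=2.91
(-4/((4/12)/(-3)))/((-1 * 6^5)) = -1/216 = -0.00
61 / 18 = 3.39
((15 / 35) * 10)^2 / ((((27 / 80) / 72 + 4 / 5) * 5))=4.57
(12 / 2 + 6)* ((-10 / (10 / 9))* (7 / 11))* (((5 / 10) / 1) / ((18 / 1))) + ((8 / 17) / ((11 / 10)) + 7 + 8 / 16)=2251 / 374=6.02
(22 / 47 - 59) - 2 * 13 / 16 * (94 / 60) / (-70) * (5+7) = -3822683 / 65800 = -58.10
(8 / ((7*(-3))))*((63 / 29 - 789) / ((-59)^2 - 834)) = 60848 / 537341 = 0.11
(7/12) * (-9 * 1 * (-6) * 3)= 189/2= 94.50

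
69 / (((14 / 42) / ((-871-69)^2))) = 182905200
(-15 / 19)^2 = 225 / 361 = 0.62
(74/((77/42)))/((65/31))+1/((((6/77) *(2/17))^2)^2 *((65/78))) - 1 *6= 419850483384767/2471040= 169908412.40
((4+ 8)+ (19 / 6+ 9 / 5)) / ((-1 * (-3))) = 509 / 90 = 5.66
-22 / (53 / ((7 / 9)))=-154 / 477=-0.32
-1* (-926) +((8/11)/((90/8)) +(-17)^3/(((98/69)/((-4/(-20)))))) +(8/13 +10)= 154409389/630630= 244.85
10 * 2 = 20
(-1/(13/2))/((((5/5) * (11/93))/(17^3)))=-913818/143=-6390.34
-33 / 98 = -0.34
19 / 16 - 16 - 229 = -3901 / 16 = -243.81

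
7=7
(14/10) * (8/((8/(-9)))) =-63/5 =-12.60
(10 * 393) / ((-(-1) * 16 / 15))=29475 / 8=3684.38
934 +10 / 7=6548 / 7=935.43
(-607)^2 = 368449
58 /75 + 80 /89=11162 /6675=1.67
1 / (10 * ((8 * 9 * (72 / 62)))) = 31 / 25920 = 0.00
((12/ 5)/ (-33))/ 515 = -0.00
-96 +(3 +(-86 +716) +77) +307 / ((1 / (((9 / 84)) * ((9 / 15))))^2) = 12059267 / 19600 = 615.27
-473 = -473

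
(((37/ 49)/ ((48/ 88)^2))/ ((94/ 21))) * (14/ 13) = 4477/ 7332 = 0.61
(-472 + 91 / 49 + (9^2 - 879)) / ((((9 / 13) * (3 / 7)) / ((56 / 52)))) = -41426 / 9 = -4602.89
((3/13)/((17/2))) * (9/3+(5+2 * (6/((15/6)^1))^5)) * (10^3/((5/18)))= 16346.85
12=12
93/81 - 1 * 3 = -50/27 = -1.85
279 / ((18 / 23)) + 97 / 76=27191 / 76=357.78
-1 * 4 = -4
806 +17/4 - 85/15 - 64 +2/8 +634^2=2416181/6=402696.83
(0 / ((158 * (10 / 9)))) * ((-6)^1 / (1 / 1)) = 0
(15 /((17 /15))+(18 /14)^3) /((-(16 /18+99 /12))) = -3224448 /1918399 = -1.68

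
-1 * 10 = -10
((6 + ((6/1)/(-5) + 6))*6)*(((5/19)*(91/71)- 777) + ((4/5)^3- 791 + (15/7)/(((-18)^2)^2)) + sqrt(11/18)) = -64729093857691/637402500 + 54*sqrt(22)/5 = -101500.71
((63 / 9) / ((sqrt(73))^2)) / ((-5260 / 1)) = -7 / 383980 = -0.00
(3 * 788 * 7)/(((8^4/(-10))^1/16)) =-646.41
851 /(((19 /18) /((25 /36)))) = 21275 /38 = 559.87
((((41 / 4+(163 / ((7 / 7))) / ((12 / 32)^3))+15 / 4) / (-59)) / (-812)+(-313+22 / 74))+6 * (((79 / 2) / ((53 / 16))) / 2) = -351144906727 / 1268292438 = -276.86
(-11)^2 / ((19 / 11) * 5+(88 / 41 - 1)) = 54571 / 4412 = 12.37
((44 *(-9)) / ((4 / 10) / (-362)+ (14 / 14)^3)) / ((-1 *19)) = 89595 / 4294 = 20.87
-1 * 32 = -32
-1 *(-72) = 72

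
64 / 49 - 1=15 / 49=0.31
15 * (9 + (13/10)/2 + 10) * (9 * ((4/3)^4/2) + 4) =5371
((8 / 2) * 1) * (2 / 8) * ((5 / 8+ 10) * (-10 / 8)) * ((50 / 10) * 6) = -6375 / 16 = -398.44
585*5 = 2925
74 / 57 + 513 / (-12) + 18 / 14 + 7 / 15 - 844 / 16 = -368873 / 3990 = -92.45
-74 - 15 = -89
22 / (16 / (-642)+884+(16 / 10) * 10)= 3531 / 144446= 0.02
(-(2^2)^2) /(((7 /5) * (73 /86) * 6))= -3440 /1533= -2.24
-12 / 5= -2.40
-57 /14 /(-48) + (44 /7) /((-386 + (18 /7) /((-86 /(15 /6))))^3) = 0.08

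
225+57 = 282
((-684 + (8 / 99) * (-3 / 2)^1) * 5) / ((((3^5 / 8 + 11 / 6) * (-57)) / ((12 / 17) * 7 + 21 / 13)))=25656960 / 2100241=12.22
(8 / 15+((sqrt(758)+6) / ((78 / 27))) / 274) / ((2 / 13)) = 9 * sqrt(758) / 1096+28901 / 8220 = 3.74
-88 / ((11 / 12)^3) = -13824 / 121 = -114.25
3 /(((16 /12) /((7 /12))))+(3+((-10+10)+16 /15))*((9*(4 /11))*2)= 24579 /880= 27.93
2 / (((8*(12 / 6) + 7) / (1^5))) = 0.09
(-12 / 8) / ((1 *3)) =-1 / 2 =-0.50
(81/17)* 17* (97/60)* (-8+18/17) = -154521/170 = -908.95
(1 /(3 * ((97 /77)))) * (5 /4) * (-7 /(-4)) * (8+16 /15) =9163 /1746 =5.25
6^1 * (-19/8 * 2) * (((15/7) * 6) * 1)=-2565/7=-366.43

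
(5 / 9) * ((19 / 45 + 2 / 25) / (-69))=-0.00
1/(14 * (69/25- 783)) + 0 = -25/273084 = -0.00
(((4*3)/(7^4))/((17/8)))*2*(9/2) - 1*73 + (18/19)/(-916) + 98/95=-127776393807/1775947670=-71.95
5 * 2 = 10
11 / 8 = 1.38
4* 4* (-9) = -144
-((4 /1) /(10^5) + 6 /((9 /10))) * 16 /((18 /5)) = -500003 /16875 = -29.63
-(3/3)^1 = -1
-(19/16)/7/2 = -19/224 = -0.08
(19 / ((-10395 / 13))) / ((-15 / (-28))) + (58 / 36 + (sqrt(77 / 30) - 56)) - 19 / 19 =-2469551 / 44550 + sqrt(2310) / 30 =-53.83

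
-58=-58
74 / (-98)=-37 / 49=-0.76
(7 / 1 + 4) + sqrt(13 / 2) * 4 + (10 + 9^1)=2 * sqrt(26) + 30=40.20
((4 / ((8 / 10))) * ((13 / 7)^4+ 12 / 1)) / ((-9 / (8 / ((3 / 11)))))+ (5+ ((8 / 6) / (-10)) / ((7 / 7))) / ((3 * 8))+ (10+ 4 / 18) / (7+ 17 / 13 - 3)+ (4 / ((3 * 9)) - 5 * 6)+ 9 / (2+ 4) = -359254507 / 864360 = -415.63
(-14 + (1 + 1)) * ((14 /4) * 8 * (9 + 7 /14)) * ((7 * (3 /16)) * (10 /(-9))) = 4655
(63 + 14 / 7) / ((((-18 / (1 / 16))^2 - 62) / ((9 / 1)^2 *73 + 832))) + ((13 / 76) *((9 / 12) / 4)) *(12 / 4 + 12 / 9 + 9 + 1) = 289727919 / 50392256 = 5.75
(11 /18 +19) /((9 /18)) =353 /9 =39.22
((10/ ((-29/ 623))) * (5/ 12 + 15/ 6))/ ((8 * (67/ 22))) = -1199275/ 46632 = -25.72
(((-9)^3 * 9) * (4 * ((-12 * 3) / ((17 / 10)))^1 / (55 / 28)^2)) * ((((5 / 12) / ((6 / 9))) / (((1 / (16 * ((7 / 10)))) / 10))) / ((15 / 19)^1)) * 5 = 131352689664 / 2057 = 63856436.39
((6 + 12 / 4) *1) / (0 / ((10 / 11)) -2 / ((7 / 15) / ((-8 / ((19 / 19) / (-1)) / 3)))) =-63 / 80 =-0.79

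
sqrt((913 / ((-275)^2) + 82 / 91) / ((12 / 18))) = 1.17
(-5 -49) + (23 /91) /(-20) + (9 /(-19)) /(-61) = -113916797 /2109380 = -54.00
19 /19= 1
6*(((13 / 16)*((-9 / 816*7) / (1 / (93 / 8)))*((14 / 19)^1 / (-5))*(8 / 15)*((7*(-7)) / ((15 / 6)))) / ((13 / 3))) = -2009637 / 1292000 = -1.56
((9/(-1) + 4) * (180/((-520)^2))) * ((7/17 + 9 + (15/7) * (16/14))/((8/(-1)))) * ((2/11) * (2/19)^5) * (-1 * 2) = -360/15523707199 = -0.00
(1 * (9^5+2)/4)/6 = 59051/24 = 2460.46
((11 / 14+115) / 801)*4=3242 / 5607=0.58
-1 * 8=-8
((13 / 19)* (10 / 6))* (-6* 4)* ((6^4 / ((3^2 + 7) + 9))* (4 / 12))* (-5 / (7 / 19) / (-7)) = -44928 / 49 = -916.90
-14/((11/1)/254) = -3556/11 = -323.27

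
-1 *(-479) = 479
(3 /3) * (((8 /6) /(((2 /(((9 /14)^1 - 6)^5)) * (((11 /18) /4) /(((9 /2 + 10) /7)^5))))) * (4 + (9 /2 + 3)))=-3358500344560546875 /397725150592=-8444274.49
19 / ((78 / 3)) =19 / 26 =0.73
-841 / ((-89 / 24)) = 20184 / 89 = 226.79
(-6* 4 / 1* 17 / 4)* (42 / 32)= -1071 / 8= -133.88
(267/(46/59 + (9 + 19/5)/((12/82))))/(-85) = -0.04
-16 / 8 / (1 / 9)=-18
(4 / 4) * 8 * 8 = 64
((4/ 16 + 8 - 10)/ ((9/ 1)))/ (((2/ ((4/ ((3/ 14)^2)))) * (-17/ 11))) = 7546/ 1377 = 5.48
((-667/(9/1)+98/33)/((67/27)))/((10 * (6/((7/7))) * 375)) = -7043/5527500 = -0.00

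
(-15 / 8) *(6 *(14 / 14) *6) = -135 / 2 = -67.50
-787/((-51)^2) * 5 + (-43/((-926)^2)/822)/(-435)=-134055697011373/88609623369480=-1.51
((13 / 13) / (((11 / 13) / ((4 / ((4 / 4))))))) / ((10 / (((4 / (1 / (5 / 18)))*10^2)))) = 5200 / 99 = 52.53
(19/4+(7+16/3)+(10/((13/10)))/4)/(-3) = -2965/468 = -6.34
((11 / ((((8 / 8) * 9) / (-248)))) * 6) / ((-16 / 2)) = 682 / 3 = 227.33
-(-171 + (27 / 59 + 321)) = -8877 / 59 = -150.46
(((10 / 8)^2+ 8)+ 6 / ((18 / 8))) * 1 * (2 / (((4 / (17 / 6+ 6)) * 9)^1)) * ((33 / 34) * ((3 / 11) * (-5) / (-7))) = 1.13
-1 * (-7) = 7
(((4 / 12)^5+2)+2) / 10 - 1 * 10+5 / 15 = -22517 / 2430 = -9.27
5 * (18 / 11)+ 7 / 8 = 797 / 88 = 9.06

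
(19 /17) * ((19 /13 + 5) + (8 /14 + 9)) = 27721 /1547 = 17.92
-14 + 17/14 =-179/14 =-12.79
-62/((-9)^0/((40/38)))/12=-310/57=-5.44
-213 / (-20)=10.65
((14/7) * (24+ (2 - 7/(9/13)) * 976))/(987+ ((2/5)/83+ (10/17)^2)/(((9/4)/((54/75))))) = -425961146000/26637594741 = -15.99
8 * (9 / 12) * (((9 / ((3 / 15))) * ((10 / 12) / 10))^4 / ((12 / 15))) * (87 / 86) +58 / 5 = 332881981 / 220160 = 1512.00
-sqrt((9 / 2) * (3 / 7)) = -3 * sqrt(42) / 14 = -1.39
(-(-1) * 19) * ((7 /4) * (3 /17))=399 /68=5.87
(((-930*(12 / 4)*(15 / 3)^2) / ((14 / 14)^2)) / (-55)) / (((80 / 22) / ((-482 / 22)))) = -336195 / 44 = -7640.80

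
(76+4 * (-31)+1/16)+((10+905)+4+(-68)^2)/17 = 75649/272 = 278.12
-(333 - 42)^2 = -84681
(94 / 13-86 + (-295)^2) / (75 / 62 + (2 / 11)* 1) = 770865282 / 12337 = 62484.01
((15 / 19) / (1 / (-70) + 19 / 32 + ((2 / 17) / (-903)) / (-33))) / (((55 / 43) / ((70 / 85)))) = 782792640 / 892388219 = 0.88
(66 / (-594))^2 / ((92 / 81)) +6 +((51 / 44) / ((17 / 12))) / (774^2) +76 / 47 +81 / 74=63861607285 / 7321490847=8.72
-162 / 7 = -23.14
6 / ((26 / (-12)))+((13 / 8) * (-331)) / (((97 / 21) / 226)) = -132757215 / 5044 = -26319.83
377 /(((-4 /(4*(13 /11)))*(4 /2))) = -4901 /22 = -222.77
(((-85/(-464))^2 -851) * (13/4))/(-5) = 2381725723/4305920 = 553.13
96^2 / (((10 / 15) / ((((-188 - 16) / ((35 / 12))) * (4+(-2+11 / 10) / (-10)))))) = -3460257792 / 875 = -3954580.33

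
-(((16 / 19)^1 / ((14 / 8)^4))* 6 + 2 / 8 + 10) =-1968683 / 182476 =-10.79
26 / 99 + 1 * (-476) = -47098 / 99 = -475.74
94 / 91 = 1.03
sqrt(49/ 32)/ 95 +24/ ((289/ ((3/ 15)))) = 7*sqrt(2)/ 760 +24/ 1445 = 0.03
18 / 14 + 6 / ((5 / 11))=507 / 35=14.49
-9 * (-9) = 81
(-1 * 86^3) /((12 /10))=-1590140 /3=-530046.67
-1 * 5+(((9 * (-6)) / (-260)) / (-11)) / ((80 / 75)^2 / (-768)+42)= -40542715 / 8107814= -5.00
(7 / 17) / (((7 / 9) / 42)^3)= 1102248 / 17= 64838.12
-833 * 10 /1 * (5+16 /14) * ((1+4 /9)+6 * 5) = -14481110 /9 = -1609012.22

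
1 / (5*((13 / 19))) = 19 / 65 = 0.29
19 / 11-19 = -190 / 11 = -17.27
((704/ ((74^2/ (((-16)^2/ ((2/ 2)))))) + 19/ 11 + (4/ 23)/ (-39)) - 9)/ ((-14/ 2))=-346267876/ 94555461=-3.66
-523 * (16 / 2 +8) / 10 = -4184 / 5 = -836.80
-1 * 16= -16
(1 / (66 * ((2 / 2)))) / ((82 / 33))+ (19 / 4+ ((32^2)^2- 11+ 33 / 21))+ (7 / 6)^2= 10833853019 / 10332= 1048572.69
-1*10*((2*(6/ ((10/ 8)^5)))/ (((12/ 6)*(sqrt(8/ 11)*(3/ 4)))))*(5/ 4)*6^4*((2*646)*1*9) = -15431565312*sqrt(22)/ 125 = -579043657.11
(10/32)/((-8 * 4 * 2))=-5/1024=-0.00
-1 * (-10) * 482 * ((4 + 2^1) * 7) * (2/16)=25305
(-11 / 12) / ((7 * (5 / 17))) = -187 / 420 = -0.45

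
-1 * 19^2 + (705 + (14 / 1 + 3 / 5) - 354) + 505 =2548 / 5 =509.60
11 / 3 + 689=2078 / 3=692.67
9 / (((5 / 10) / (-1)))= -18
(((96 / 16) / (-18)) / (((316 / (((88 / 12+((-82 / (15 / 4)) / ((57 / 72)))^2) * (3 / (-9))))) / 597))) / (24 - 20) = 2075040461 / 51334200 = 40.42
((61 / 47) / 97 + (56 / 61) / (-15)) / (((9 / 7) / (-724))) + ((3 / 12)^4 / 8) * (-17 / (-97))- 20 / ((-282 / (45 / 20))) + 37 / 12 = 2319898902581 / 76888811520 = 30.17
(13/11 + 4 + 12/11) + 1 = 80/11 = 7.27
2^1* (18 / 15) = 12 / 5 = 2.40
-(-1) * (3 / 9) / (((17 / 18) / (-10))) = -60 / 17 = -3.53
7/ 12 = 0.58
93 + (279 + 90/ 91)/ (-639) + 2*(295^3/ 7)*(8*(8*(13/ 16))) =2464343219042/ 6461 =381418235.42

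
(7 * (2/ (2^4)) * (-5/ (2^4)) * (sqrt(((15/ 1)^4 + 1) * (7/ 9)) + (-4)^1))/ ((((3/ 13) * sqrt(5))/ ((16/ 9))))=91 * sqrt(5) * (12 - sqrt(354382))/ 648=-183.17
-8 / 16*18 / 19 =-9 / 19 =-0.47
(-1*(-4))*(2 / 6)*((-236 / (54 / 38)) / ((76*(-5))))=236 / 405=0.58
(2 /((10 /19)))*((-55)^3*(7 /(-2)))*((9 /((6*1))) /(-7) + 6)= 51210225 /4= 12802556.25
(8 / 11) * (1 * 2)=1.45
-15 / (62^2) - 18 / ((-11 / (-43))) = -2975421 / 42284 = -70.37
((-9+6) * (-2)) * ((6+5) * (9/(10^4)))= 297/5000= 0.06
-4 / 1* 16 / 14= -32 / 7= -4.57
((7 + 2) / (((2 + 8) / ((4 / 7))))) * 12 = 216 / 35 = 6.17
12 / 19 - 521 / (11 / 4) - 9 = -41345 / 209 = -197.82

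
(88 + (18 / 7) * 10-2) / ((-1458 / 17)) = -6647 / 5103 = -1.30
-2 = -2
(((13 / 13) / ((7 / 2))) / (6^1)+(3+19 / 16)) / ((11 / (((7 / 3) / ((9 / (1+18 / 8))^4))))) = 40642303 / 2660511744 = 0.02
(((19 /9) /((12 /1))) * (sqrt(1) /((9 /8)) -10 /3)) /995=-0.00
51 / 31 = 1.65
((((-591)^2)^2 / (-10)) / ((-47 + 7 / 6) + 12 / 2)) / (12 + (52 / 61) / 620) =692090211819753 / 27120047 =25519506.36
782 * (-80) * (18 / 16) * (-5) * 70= 24633000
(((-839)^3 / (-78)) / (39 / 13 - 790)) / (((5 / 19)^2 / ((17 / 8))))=-3624449105503 / 12277200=-295217.89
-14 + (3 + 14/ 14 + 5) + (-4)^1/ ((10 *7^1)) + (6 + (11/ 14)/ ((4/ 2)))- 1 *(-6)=1027/ 140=7.34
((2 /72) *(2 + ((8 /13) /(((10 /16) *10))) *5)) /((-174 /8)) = -6 /1885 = -0.00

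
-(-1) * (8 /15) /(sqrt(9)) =8 /45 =0.18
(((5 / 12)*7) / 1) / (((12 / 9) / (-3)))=-105 / 16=-6.56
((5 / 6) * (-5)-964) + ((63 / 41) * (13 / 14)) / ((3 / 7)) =-118675 / 123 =-964.84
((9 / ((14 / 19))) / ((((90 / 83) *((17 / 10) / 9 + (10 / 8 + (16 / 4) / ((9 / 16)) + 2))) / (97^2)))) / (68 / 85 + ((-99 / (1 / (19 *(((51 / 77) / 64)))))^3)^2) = 85687053709901226311680 / 464141268617878377769211071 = 0.00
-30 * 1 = -30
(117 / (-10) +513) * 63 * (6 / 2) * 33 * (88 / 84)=16377471 / 5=3275494.20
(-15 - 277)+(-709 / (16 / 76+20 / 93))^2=1569350229641 / 565504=2775135.51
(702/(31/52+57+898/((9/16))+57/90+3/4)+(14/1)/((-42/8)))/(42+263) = -6515374/886107045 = -0.01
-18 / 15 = -6 / 5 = -1.20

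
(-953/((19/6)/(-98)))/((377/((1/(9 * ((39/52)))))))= 747152/64467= 11.59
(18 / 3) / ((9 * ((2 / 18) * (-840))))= -1 / 140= -0.01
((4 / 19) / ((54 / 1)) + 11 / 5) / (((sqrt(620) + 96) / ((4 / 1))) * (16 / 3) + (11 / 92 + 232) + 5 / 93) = 49683345510908 / 8050539140262495 - 367847674496 * sqrt(155) / 8050539140262495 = 0.01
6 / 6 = 1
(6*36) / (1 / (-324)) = -69984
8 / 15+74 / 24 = 217 / 60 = 3.62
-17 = -17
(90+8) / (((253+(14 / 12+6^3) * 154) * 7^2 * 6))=1 / 101090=0.00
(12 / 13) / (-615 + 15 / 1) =-1 / 650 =-0.00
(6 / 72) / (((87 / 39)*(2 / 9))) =0.17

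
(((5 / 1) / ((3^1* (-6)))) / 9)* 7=-35 / 162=-0.22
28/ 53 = 0.53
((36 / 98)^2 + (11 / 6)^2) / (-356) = -302185 / 30771216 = -0.01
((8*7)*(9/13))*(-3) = -1512/13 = -116.31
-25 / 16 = -1.56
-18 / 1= -18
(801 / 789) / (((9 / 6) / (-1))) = -178 / 263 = -0.68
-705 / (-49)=705 / 49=14.39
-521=-521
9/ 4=2.25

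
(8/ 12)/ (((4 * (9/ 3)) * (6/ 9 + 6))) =1/ 120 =0.01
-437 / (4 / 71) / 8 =-31027 / 32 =-969.59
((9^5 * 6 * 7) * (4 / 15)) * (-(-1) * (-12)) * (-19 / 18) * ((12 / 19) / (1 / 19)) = 502625088 / 5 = 100525017.60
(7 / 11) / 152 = 7 / 1672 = 0.00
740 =740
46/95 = 0.48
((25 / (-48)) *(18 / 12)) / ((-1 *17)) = 25 / 544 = 0.05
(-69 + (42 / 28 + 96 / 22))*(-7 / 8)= 9723 / 176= 55.24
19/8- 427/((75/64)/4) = -873071/600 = -1455.12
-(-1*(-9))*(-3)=27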